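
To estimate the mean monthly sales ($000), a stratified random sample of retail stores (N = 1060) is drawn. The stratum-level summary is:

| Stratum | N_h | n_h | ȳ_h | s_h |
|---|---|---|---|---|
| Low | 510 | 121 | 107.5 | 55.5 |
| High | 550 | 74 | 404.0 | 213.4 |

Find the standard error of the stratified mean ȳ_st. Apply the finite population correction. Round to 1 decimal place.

V̂(ȳ_st) = Σ W_h² (1 − n_h/N_h) s_h²/n_h, with W_h = N_h/N and N = 1060:
  stratum Low: (510/1060)²·(1 − 121/510)·55.5²/121 = 4.49478
  stratum High: (550/1060)²·(1 − 74/550)·213.4²/74 = 143.389
V̂(ȳ_st) = 147.884
SE(ȳ_st) = √147.884 = 12.1607

SE(ȳ_st) ≈ 12.2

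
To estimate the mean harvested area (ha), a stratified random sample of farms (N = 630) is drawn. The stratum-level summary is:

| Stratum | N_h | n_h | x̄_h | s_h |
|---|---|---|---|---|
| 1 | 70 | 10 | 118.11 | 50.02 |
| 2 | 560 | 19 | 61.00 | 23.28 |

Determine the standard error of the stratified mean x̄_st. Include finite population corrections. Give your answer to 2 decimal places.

V̂(x̄_st) = Σ W_h² (1 − n_h/N_h) s_h²/n_h, with W_h = N_h/N and N = 630:
  stratum 1: (70/630)²·(1 − 10/70)·50.02²/10 = 2.64762
  stratum 2: (560/630)²·(1 − 19/560)·23.28²/19 = 21.7729
V̂(x̄_st) = 24.4205
SE(x̄_st) = √24.4205 = 4.94171

SE(x̄_st) ≈ 4.94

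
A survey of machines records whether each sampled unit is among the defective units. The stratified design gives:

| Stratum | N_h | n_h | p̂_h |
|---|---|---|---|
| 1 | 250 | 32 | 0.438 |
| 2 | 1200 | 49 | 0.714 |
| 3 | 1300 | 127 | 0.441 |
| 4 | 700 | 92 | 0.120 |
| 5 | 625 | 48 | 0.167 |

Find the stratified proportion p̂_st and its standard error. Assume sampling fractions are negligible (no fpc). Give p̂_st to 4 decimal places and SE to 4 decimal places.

p̂_st ≈ 0.4240, SE ≈ 0.0265

N = 4075; stratum weights W_h = N_h/N.
p̂_st = Σ W_h p̂_h = (250·0.438 + 1200·0.714 + 1300·0.441 + 700·0.120 + 625·0.167)/4075 = 0.42404
V̂(p̂_st) = Σ W_h² p̂_h(1−p̂_h)/(n_h−1):
  stratum 1: (250/4075)²·0.438·0.562/31 = 2.98864e-05
  stratum 2: (1200/4075)²·0.714·0.286/48 = 0.000368918
  stratum 3: (1300/4075)²·0.441·0.559/126 = 0.000199118
  stratum 4: (700/4075)²·0.120·0.880/91 = 3.42423e-05
  stratum 5: (625/4075)²·0.167·0.833/47 = 6.96255e-05
V̂(p̂_st) = 0.000701791; SE = √V̂ = 0.0264913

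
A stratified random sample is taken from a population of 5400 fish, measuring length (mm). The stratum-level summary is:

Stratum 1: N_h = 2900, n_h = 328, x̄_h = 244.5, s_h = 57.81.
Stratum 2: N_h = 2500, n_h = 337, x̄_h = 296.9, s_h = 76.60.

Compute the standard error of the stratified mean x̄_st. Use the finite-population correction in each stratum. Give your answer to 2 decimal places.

SE(x̄_st) ≈ 2.42

V̂(x̄_st) = Σ W_h² (1 − n_h/N_h) s_h²/n_h, with W_h = N_h/N and N = 5400:
  stratum 1: (2900/5400)²·(1 − 328/2900)·57.81²/328 = 2.60623
  stratum 2: (2500/5400)²·(1 − 337/2500)·76.60²/337 = 3.22877
V̂(x̄_st) = 5.835
SE(x̄_st) = √5.835 = 2.41557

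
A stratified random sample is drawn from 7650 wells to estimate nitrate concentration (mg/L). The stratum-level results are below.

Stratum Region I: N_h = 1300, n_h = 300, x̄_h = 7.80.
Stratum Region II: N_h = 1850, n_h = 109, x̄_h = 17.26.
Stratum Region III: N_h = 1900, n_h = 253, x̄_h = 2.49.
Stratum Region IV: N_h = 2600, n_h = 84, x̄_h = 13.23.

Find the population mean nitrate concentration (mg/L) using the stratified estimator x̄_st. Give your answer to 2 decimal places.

x̄_st ≈ 10.61

N = Σ N_h = 7650. Stratum weights W_h = N_h/N.
x̄_st = (1300·7.80 + 1850·17.26 + 1900·2.49 + 2600·13.23) / 7650 = 10.6144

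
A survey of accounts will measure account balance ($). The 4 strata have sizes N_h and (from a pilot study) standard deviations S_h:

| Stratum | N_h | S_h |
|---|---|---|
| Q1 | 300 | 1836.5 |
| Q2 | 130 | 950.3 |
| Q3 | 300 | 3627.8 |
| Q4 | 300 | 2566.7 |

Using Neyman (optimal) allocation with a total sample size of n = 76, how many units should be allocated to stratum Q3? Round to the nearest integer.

33

Neyman allocation: n_h = n · N_h S_h / Σ N_i S_i, with n = 76.
  stratum Q1: N_h·S_h = 300·1836.5 = 550950.00
  stratum Q2: N_h·S_h = 130·950.3 = 123539.00
  stratum Q3: N_h·S_h = 300·3627.8 = 1088340.00
  stratum Q4: N_h·S_h = 300·2566.7 = 770010.00
Σ N_h S_h = 2532839.00
n for stratum Q3 = 76·1088340.00/2532839.00 = 32.657 → 33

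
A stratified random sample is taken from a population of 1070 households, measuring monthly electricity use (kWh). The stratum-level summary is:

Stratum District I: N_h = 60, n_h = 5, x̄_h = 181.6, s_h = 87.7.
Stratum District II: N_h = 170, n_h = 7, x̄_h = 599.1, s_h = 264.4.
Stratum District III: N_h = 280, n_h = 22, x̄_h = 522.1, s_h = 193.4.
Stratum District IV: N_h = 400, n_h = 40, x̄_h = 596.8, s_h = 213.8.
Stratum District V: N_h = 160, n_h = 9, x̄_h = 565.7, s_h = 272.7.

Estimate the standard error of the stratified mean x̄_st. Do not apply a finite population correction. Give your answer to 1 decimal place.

V̂(x̄_st) = Σ W_h² s_h²/n_h, with W_h = N_h/N and N = 1070:
  stratum District I: (60/1070)²·87.7²/5 = 4.83687
  stratum District II: (170/1070)²·264.4²/7 = 252.09
  stratum District III: (280/1070)²·193.4²/22 = 116.423
  stratum District IV: (400/1070)²·213.8²/40 = 159.701
  stratum District V: (160/1070)²·272.7²/9 = 184.757
V̂(x̄_st) = 717.807
SE(x̄_st) = √717.807 = 26.7919

SE(x̄_st) ≈ 26.8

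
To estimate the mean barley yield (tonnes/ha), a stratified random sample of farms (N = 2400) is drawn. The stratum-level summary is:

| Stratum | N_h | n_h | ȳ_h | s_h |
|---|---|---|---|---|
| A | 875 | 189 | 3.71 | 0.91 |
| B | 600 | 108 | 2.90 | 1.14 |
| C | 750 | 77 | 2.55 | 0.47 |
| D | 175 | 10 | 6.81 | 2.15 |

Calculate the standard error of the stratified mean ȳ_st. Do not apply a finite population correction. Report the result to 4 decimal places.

V̂(ȳ_st) = Σ W_h² s_h²/n_h, with W_h = N_h/N and N = 2400:
  stratum A: (875/2400)²·0.91²/189 = 0.000582391
  stratum B: (600/2400)²·1.14²/108 = 0.000752083
  stratum C: (750/2400)²·0.47²/77 = 0.000280159
  stratum D: (175/2400)²·2.15²/10 = 0.00245771
V̂(ȳ_st) = 0.00407234
SE(ȳ_st) = √0.00407234 = 0.0638149

SE(ȳ_st) ≈ 0.0638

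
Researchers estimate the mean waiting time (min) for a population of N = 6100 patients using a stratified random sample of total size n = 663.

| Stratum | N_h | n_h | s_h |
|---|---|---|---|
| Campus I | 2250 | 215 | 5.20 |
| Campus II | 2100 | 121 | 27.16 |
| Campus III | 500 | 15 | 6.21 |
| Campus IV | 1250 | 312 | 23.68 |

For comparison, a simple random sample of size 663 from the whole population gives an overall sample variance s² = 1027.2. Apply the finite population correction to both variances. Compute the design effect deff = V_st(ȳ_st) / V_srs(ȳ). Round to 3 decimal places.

deff ≈ 0.557

V̂(ȳ_st) = Σ W_h² (1 − n_h/N_h) s_h²/n_h, with W_h = N_h/N and N = 6100:
  stratum Campus I: (2250/6100)²·(1 − 215/2250)·5.20²/215 = 0.0154759
  stratum Campus II: (2100/6100)²·(1 − 121/2100)·27.16²/121 = 0.680894
  stratum Campus III: (500/6100)²·(1 − 15/500)·6.21²/15 = 0.016755
  stratum Campus IV: (1250/6100)²·(1 − 312/1250)·23.68²/312 = 0.056632
V_st = 0.769757
V_srs = (1 − 663/6100)·1027.2/663 = 1.38093
deff = V_st / V_srs = 0.769757/1.38093 = 0.5574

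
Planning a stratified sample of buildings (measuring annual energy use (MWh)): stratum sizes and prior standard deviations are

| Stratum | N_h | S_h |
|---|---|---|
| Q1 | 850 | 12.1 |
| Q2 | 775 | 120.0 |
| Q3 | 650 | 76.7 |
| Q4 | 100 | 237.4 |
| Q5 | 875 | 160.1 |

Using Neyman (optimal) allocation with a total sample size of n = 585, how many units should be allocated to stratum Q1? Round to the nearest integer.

Neyman allocation: n_h = n · N_h S_h / Σ N_i S_i, with n = 585.
  stratum Q1: N_h·S_h = 850·12.1 = 10285.00
  stratum Q2: N_h·S_h = 775·120.0 = 93000.00
  stratum Q3: N_h·S_h = 650·76.7 = 49855.00
  stratum Q4: N_h·S_h = 100·237.4 = 23740.00
  stratum Q5: N_h·S_h = 875·160.1 = 140087.50
Σ N_h S_h = 316967.50
n for stratum Q1 = 585·10285.00/316967.50 = 18.982 → 19

19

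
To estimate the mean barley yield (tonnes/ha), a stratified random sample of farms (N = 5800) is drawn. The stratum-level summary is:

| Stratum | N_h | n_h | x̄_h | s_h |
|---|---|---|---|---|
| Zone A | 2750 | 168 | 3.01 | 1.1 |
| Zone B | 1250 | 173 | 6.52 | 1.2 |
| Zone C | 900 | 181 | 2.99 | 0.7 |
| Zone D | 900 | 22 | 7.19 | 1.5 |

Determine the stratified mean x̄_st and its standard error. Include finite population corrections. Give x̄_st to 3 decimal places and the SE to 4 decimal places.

x̄_st ≈ 4.412, SE ≈ 0.0656

x̄_st = Σ W_h x̄_h = (2750·3.01 + 1250·6.52 + 900·2.99 + 900·7.19)/5800 = 4.41198
V̂(x̄_st) = Σ W_h² (1 − n_h/N_h) s_h²/n_h, with W_h = N_h/N and N = 5800:
  stratum Zone A: (2750/5800)²·(1 − 168/2750)·1.1²/168 = 0.00152023
  stratum Zone B: (1250/5800)²·(1 − 173/1250)·1.2²/173 = 0.000333109
  stratum Zone C: (900/5800)²·(1 − 181/900)·0.7²/181 = 5.20754e-05
  stratum Zone D: (900/5800)²·(1 − 22/900)·1.5²/22 = 0.00240238
V̂(x̄_st) = 0.00430779
SE(x̄_st) = √0.00430779 = 0.0656337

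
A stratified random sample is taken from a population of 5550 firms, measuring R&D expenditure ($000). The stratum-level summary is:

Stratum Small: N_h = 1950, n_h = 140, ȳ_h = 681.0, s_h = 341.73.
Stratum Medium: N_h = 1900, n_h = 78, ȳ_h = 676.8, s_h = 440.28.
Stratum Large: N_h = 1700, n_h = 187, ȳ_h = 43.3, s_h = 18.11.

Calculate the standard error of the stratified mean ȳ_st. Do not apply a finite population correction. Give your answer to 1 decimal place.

SE(ȳ_st) ≈ 19.9

V̂(ȳ_st) = Σ W_h² s_h²/n_h, with W_h = N_h/N and N = 5550:
  stratum Small: (1950/5550)²·341.73²/140 = 102.973
  stratum Medium: (1900/5550)²·440.28²/78 = 291.262
  stratum Large: (1700/5550)²·18.11²/187 = 0.164554
V̂(ȳ_st) = 394.4
SE(ȳ_st) = √394.4 = 19.8595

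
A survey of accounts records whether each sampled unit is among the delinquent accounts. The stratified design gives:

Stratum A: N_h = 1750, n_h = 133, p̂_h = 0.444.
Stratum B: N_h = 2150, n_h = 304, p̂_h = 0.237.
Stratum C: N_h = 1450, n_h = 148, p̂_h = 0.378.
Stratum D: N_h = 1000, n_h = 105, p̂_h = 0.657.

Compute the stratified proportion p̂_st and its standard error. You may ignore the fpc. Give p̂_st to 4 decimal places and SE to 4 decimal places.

N = 6350; stratum weights W_h = N_h/N.
p̂_st = Σ W_h p̂_h = (1750·0.444 + 2150·0.237 + 1450·0.378 + 1000·0.657)/6350 = 0.39239
V̂(p̂_st) = Σ W_h² p̂_h(1−p̂_h)/(n_h−1):
  stratum A: (1750/6350)²·0.444·0.556/132 = 0.000142041
  stratum B: (2150/6350)²·0.237·0.763/303 = 6.84163e-05
  stratum C: (1450/6350)²·0.378·0.622/147 = 8.33976e-05
  stratum D: (1000/6350)²·0.657·0.343/104 = 5.37377e-05
V̂(p̂_st) = 0.000347592; SE = √V̂ = 0.0186438

p̂_st ≈ 0.3924, SE ≈ 0.0186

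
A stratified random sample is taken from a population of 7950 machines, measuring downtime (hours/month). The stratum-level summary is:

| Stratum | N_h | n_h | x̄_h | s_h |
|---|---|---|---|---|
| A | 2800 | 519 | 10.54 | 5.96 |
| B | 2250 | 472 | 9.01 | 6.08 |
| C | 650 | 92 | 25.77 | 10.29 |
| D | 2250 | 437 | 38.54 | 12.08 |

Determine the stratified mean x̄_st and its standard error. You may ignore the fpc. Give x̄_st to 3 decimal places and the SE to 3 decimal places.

x̄_st = Σ W_h x̄_h = (2800·10.54 + 2250·9.01 + 650·25.77 + 2250·38.54)/7950 = 19.27673
V̂(x̄_st) = Σ W_h² s_h²/n_h, with W_h = N_h/N and N = 7950:
  stratum A: (2800/7950)²·5.96²/519 = 0.00848999
  stratum B: (2250/7950)²·6.08²/472 = 0.0062733
  stratum C: (650/7950)²·10.29²/92 = 0.0076937
  stratum D: (2250/7950)²·12.08²/437 = 0.0267475
V̂(x̄_st) = 0.0492045
SE(x̄_st) = √0.0492045 = 0.221821

x̄_st ≈ 19.277, SE ≈ 0.222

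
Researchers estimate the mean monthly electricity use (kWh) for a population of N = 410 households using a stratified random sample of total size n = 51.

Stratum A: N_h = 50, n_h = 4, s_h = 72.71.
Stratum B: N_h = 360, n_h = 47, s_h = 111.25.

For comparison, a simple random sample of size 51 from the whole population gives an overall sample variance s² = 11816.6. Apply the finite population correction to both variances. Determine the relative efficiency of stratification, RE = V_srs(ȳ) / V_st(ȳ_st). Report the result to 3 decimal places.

RE ≈ 1.043

V̂(ȳ_st) = Σ W_h² (1 − n_h/N_h) s_h²/n_h, with W_h = N_h/N and N = 410:
  stratum A: (50/410)²·(1 − 4/50)·72.71²/4 = 18.0837
  stratum B: (360/410)²·(1 − 47/360)·111.25²/47 = 176.515
V_st = 194.599
V_srs = (1 − 51/410)·11816.6/51 = 202.877
Relative efficiency = V_srs / V_st = 202.877/194.599 = 1.0425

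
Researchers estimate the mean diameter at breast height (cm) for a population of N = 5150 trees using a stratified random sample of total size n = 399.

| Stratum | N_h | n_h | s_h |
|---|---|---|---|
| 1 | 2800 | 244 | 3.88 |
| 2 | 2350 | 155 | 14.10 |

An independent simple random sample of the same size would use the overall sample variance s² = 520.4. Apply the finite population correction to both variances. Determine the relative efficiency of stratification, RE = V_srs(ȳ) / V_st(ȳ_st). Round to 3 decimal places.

RE ≈ 4.522

V̂(ȳ_st) = Σ W_h² (1 − n_h/N_h) s_h²/n_h, with W_h = N_h/N and N = 5150:
  stratum 1: (2800/5150)²·(1 − 244/2800)·3.88²/244 = 0.0166486
  stratum 2: (2350/5150)²·(1 − 155/2350)·14.10²/155 = 0.249456
V_st = 0.266105
V_srs = (1 − 399/5150)·520.4/399 = 1.20321
Relative efficiency = V_srs / V_st = 1.20321/0.266105 = 4.5216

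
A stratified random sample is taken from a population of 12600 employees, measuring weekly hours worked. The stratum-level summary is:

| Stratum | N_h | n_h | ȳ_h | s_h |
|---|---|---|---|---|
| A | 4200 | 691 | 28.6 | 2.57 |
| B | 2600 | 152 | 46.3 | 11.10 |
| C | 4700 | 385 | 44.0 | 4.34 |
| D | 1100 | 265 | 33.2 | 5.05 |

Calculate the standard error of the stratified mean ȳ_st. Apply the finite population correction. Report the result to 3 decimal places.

V̂(ȳ_st) = Σ W_h² (1 − n_h/N_h) s_h²/n_h, with W_h = N_h/N and N = 12600:
  stratum A: (4200/12600)²·(1 − 691/4200)·2.57²/691 = 0.000887319
  stratum B: (2600/12600)²·(1 − 152/2600)·11.10²/152 = 0.0324972
  stratum C: (4700/12600)²·(1 − 385/4700)·4.34²/385 = 0.00624966
  stratum D: (1100/12600)²·(1 − 265/1100)·5.05²/265 = 0.000556769
V̂(ȳ_st) = 0.040191
SE(ȳ_st) = √0.040191 = 0.200477

SE(ȳ_st) ≈ 0.200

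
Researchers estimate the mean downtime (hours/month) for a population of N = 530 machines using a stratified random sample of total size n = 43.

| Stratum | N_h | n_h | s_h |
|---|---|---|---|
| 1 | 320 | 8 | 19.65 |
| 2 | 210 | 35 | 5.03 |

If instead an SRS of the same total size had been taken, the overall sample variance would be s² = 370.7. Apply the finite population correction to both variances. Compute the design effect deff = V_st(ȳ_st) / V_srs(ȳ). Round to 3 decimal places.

V̂(ȳ_st) = Σ W_h² (1 − n_h/N_h) s_h²/n_h, with W_h = N_h/N and N = 530:
  stratum 1: (320/530)²·(1 − 8/320)·19.65²/8 = 17.1549
  stratum 2: (210/530)²·(1 − 35/210)·5.03²/35 = 0.0945744
V_st = 17.2495
V_srs = (1 − 43/530)·370.7/43 = 7.9215
deff = V_st / V_srs = 17.2495/7.9215 = 2.1776

deff ≈ 2.178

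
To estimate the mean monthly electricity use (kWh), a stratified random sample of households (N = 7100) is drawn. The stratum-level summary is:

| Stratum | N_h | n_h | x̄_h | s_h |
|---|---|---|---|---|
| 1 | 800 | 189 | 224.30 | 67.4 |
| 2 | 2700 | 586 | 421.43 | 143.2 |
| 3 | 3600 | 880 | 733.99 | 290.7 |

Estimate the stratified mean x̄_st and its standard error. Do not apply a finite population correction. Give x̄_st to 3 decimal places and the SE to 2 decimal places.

x̄_st = Σ W_h x̄_h = (800·224.30 + 2700·421.43 + 3600·733.99)/7100 = 557.69930
V̂(x̄_st) = Σ W_h² s_h²/n_h, with W_h = N_h/N and N = 7100:
  stratum 1: (800/7100)²·67.4²/189 = 0.305156
  stratum 2: (2700/7100)²·143.2²/586 = 5.06057
  stratum 3: (3600/7100)²·290.7²/880 = 24.6886
V̂(x̄_st) = 30.0543
SE(x̄_st) = √30.0543 = 5.48218

x̄_st ≈ 557.699, SE ≈ 5.48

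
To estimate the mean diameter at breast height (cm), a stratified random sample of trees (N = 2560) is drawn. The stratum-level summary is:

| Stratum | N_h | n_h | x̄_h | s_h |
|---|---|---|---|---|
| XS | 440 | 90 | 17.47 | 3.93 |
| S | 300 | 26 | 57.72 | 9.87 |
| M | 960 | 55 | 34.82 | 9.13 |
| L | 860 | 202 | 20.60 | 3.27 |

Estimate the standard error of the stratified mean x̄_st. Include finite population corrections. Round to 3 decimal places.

V̂(x̄_st) = Σ W_h² (1 − n_h/N_h) s_h²/n_h, with W_h = N_h/N and N = 2560:
  stratum XS: (440/2560)²·(1 − 90/440)·3.93²/90 = 0.00403258
  stratum S: (300/2560)²·(1 − 26/300)·9.87²/26 = 0.0469951
  stratum M: (960/2560)²·(1 − 55/960)·9.13²/55 = 0.200918
  stratum L: (860/2560)²·(1 − 202/860)·3.27²/202 = 0.00457076
V̂(x̄_st) = 0.256516
SE(x̄_st) = √0.256516 = 0.506475

SE(x̄_st) ≈ 0.506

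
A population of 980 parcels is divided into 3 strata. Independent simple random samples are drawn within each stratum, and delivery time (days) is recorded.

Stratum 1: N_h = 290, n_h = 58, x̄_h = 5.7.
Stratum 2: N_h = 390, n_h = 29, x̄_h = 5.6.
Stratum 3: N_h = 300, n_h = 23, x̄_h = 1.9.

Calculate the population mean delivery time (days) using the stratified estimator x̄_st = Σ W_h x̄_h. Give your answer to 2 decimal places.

N = Σ N_h = 980. Stratum weights W_h = N_h/N.
x̄_st = (290·5.7 + 390·5.6 + 300·1.9) / 980 = 4.4969

x̄_st ≈ 4.50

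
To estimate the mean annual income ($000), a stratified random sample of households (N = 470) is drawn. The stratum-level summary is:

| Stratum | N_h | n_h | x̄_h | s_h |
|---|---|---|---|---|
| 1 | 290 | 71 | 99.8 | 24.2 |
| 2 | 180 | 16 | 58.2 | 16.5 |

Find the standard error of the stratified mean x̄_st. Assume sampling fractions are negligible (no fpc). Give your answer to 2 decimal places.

V̂(x̄_st) = Σ W_h² s_h²/n_h, with W_h = N_h/N and N = 470:
  stratum 1: (290/470)²·24.2²/71 = 3.14031
  stratum 2: (180/470)²·16.5²/16 = 2.49573
V̂(x̄_st) = 5.63604
SE(x̄_st) = √5.63604 = 2.37403

SE(x̄_st) ≈ 2.37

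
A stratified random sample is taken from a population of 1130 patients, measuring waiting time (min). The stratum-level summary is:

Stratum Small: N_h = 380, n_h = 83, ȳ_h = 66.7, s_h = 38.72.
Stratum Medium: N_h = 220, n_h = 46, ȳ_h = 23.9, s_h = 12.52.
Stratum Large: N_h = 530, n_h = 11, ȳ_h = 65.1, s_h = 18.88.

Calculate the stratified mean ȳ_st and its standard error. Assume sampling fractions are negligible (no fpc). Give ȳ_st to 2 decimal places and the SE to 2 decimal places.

ȳ_st = Σ W_h ȳ_h = (380·66.7 + 220·23.9 + 530·65.1)/1130 = 57.61681
V̂(ȳ_st) = Σ W_h² s_h²/n_h, with W_h = N_h/N and N = 1130:
  stratum Small: (380/1130)²·38.72²/83 = 2.04269
  stratum Medium: (220/1130)²·12.52²/46 = 0.129163
  stratum Large: (530/1130)²·18.88²/11 = 7.12863
V̂(ȳ_st) = 9.30049
SE(ȳ_st) = √9.30049 = 3.04967

ȳ_st ≈ 57.62, SE ≈ 3.05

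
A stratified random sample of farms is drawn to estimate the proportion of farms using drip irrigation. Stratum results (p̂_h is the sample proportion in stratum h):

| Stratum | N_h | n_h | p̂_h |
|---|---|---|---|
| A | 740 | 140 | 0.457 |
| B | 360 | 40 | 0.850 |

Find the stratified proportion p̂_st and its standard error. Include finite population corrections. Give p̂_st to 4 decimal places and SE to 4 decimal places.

N = 1100; stratum weights W_h = N_h/N.
p̂_st = Σ W_h p̂_h = (740·0.457 + 360·0.850)/1100 = 0.58562
V̂(p̂_st) = Σ W_h² (1 − n_h/N_h) p̂_h(1−p̂_h)/(n_h−1):
  stratum A: (740/1100)²·(1 − 140/740)·0.457·0.543/139 = 0.000655087
  stratum B: (360/1100)²·(1 − 40/360)·0.850·0.150/39 = 0.000311252
V̂(p̂_st) = 0.000966339; SE = √V̂ = 0.031086

p̂_st ≈ 0.5856, SE ≈ 0.0311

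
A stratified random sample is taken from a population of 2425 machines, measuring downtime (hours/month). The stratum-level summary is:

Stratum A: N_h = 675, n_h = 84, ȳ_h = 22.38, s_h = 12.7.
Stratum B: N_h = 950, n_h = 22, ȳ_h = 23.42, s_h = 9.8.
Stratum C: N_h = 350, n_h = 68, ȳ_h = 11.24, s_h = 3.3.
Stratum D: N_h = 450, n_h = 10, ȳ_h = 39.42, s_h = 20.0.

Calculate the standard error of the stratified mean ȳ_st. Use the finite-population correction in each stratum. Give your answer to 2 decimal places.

SE(ȳ_st) ≈ 1.46

V̂(ȳ_st) = Σ W_h² (1 − n_h/N_h) s_h²/n_h, with W_h = N_h/N and N = 2425:
  stratum A: (675/2425)²·(1 − 84/675)·12.7²/84 = 0.130255
  stratum B: (950/2425)²·(1 − 22/950)·9.8²/22 = 0.654452
  stratum C: (350/2425)²·(1 − 68/350)·3.3²/68 = 0.0026879
  stratum D: (450/2425)²·(1 − 10/450)·20.0²/10 = 1.3468
V̂(ȳ_st) = 2.13419
SE(ȳ_st) = √2.13419 = 1.46089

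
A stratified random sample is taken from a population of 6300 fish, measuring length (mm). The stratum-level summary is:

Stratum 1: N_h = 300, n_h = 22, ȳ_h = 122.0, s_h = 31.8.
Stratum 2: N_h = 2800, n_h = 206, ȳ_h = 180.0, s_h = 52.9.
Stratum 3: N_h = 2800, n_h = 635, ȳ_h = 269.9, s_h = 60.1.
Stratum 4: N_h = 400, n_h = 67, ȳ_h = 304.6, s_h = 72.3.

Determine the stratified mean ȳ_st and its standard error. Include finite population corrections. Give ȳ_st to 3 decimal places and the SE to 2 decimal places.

ȳ_st = Σ W_h ȳ_h = (300·122.0 + 2800·180.0 + 2800·269.9 + 400·304.6)/6300 = 225.10476
V̂(ȳ_st) = Σ W_h² (1 − n_h/N_h) s_h²/n_h, with W_h = N_h/N and N = 6300:
  stratum 1: (300/6300)²·(1 − 22/300)·31.8²/22 = 0.0965865
  stratum 2: (2800/6300)²·(1 − 206/2800)·52.9²/206 = 2.48594
  stratum 3: (2800/6300)²·(1 − 635/2800)·60.1²/635 = 0.86878
  stratum 4: (400/6300)²·(1 − 67/400)·72.3²/67 = 0.261833
V̂(ȳ_st) = 3.71314
SE(ȳ_st) = √3.71314 = 1.92695

ȳ_st ≈ 225.105, SE ≈ 1.93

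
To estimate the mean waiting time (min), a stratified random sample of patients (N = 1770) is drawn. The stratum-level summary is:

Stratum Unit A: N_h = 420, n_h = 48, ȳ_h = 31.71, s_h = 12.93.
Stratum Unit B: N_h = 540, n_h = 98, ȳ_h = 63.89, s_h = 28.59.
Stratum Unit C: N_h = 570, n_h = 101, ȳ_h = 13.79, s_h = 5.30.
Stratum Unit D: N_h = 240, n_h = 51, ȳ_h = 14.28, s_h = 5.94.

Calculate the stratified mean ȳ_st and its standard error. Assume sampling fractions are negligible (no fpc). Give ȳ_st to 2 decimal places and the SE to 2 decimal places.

ȳ_st ≈ 33.39, SE ≈ 1.01

ȳ_st = Σ W_h ȳ_h = (420·31.71 + 540·63.89 + 570·13.79 + 240·14.28)/1770 = 33.39339
V̂(ȳ_st) = Σ W_h² s_h²/n_h, with W_h = N_h/N and N = 1770:
  stratum Unit A: (420/1770)²·12.93²/48 = 0.196114
  stratum Unit B: (540/1770)²·28.59²/98 = 0.776324
  stratum Unit C: (570/1770)²·5.30²/101 = 0.0288425
  stratum Unit D: (240/1770)²·5.94²/51 = 0.0127198
V̂(ȳ_st) = 1.014
SE(ȳ_st) = √1.014 = 1.00698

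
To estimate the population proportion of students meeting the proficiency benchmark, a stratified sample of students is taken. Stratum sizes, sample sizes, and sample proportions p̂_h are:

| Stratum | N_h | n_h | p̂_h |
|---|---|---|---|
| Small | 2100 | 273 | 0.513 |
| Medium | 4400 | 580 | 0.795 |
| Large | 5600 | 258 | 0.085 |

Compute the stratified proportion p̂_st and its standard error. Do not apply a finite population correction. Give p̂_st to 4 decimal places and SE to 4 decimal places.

N = 12100; stratum weights W_h = N_h/N.
p̂_st = Σ W_h p̂_h = (2100·0.513 + 4400·0.795 + 5600·0.085)/12100 = 0.41746
V̂(p̂_st) = Σ W_h² p̂_h(1−p̂_h)/(n_h−1):
  stratum Small: (2100/12100)²·0.513·0.487/272 = 2.76659e-05
  stratum Medium: (4400/12100)²·0.795·0.205/579 = 3.72201e-05
  stratum Large: (5600/12100)²·0.085·0.915/257 = 6.48205e-05
V̂(p̂_st) = 0.000129706; SE = √V̂ = 0.0113889

p̂_st ≈ 0.4175, SE ≈ 0.0114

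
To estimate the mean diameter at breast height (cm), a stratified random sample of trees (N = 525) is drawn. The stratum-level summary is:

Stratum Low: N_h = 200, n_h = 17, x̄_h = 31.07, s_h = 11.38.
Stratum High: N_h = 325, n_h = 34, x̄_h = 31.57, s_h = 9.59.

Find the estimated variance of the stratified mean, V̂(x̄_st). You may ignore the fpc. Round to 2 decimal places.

V̂(x̄_st) = Σ W_h² s_h²/n_h, with W_h = N_h/N and N = 525:
  stratum Low: (200/525)²·11.38²/17 = 1.10555
  stratum High: (325/525)²·9.59²/34 = 1.03659
V̂(x̄_st) = 2.14213

V̂(x̄_st) ≈ 2.14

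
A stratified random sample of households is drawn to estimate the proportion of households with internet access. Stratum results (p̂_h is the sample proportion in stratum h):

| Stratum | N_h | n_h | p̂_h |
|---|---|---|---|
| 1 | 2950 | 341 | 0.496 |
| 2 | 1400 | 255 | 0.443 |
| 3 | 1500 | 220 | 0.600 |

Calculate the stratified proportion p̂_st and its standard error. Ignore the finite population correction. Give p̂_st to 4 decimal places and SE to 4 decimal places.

N = 5850; stratum weights W_h = N_h/N.
p̂_st = Σ W_h p̂_h = (2950·0.496 + 1400·0.443 + 1500·0.600)/5850 = 0.50998
V̂(p̂_st) = Σ W_h² p̂_h(1−p̂_h)/(n_h−1):
  stratum 1: (2950/5850)²·0.496·0.504/340 = 0.000186967
  stratum 2: (1400/5850)²·0.443·0.557/254 = 5.56377e-05
  stratum 3: (1500/5850)²·0.600·0.400/219 = 7.20507e-05
V̂(p̂_st) = 0.000314656; SE = √V̂ = 0.0177385

p̂_st ≈ 0.5100, SE ≈ 0.0177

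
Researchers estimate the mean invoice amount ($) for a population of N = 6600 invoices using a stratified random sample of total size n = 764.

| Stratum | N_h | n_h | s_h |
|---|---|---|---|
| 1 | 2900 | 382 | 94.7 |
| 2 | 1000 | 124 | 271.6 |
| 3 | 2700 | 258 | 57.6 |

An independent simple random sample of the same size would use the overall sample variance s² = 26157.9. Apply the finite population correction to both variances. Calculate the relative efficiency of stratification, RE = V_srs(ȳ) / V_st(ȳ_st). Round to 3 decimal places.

RE ≈ 1.697

V̂(ȳ_st) = Σ W_h² (1 − n_h/N_h) s_h²/n_h, with W_h = N_h/N and N = 6600:
  stratum 1: (2900/6600)²·(1 − 382/2900)·94.7²/382 = 3.93552
  stratum 2: (1000/6600)²·(1 − 124/1000)·271.6²/124 = 11.9634
  stratum 3: (2700/6600)²·(1 − 258/2700)·57.6²/258 = 1.94647
V_st = 17.8454
V_srs = (1 − 764/6600)·26157.9/764 = 30.2748
Relative efficiency = V_srs / V_st = 30.2748/17.8454 = 1.6965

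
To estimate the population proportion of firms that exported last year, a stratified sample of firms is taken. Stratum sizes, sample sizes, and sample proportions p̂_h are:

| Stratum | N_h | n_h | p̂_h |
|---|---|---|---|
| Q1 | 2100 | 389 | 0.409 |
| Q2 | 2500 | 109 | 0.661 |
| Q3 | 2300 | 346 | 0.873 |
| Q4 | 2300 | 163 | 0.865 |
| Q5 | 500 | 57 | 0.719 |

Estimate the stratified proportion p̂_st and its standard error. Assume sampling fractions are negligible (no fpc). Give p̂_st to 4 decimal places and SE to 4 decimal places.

N = 9700; stratum weights W_h = N_h/N.
p̂_st = Σ W_h p̂_h = (2100·0.409 + 2500·0.661 + 2300·0.873 + 2300·0.865 + 500·0.719)/9700 = 0.70807
V̂(p̂_st) = Σ W_h² p̂_h(1−p̂_h)/(n_h−1):
  stratum Q1: (2100/9700)²·0.409·0.591/388 = 2.91994e-05
  stratum Q2: (2500/9700)²·0.661·0.339/108 = 0.000137821
  stratum Q3: (2300/9700)²·0.873·0.127/345 = 1.8068e-05
  stratum Q4: (2300/9700)²·0.865·0.135/162 = 4.05272e-05
  stratum Q5: (500/9700)²·0.719·0.281/56 = 9.58614e-06
V̂(p̂_st) = 0.000235201; SE = √V̂ = 0.0153363

p̂_st ≈ 0.7081, SE ≈ 0.0153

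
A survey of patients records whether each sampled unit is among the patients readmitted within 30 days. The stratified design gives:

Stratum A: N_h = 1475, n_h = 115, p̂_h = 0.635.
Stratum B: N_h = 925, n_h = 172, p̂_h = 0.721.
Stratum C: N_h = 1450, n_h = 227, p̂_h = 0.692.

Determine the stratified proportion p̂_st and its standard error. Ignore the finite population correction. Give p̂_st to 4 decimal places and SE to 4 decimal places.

p̂_st ≈ 0.6771, SE ≈ 0.0224

N = 3850; stratum weights W_h = N_h/N.
p̂_st = Σ W_h p̂_h = (1475·0.635 + 925·0.721 + 1450·0.692)/3850 = 0.67713
V̂(p̂_st) = Σ W_h² p̂_h(1−p̂_h)/(n_h−1):
  stratum A: (1475/3850)²·0.635·0.365/114 = 0.000298418
  stratum B: (925/3850)²·0.721·0.279/171 = 6.79056e-05
  stratum C: (1450/3850)²·0.692·0.308/226 = 0.000133771
V̂(p̂_st) = 0.000500094; SE = √V̂ = 0.0223628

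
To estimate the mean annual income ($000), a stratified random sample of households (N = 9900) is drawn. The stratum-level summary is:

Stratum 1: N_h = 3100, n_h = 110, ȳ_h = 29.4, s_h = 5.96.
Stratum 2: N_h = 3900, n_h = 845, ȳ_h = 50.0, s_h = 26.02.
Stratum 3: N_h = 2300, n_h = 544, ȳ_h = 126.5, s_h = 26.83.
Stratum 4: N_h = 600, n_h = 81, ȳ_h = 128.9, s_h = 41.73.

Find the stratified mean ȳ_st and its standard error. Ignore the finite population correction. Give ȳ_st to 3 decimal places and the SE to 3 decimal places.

ȳ_st ≈ 66.104, SE ≈ 0.554

ȳ_st = Σ W_h ȳ_h = (3100·29.4 + 3900·50.0 + 2300·126.5 + 600·128.9)/9900 = 66.10404
V̂(ȳ_st) = Σ W_h² s_h²/n_h, with W_h = N_h/N and N = 9900:
  stratum 1: (3100/9900)²·5.96²/110 = 0.0316631
  stratum 2: (3900/9900)²·26.02²/845 = 0.124342
  stratum 3: (2300/9900)²·26.83²/544 = 0.0714213
  stratum 4: (600/9900)²·41.73²/81 = 0.0789667
V̂(ȳ_st) = 0.306393
SE(ȳ_st) = √0.306393 = 0.553528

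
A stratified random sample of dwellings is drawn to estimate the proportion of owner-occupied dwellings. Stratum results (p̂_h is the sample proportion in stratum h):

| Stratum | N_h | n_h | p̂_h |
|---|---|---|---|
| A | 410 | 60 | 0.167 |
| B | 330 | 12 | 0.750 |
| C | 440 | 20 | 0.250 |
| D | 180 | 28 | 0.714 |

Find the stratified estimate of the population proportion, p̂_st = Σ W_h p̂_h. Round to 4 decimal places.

p̂_st ≈ 0.4077

N = 1360; stratum weights W_h = N_h/N.
p̂_st = Σ W_h p̂_h = (410·0.167 + 330·0.750 + 440·0.250 + 180·0.714)/1360 = 0.40771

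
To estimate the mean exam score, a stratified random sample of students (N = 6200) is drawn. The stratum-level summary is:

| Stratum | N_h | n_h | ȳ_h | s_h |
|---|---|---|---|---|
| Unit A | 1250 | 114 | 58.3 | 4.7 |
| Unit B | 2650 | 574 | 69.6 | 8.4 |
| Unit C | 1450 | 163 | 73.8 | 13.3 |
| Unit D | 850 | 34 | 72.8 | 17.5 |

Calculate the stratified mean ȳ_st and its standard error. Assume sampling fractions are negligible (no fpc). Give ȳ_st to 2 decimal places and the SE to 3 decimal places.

ȳ_st ≈ 68.74, SE ≈ 0.509

ȳ_st = Σ W_h ȳ_h = (1250·58.3 + 2650·69.6 + 1450·73.8 + 850·72.8)/6200 = 68.74274
V̂(ȳ_st) = Σ W_h² s_h²/n_h, with W_h = N_h/N and N = 6200:
  stratum Unit A: (1250/6200)²·4.7²/114 = 0.0078764
  stratum Unit B: (2650/6200)²·8.4²/574 = 0.0224572
  stratum Unit C: (1450/6200)²·13.3²/163 = 0.0593565
  stratum Unit D: (850/6200)²·17.5²/34 = 0.169298
V̂(ȳ_st) = 0.258988
SE(ȳ_st) = √0.258988 = 0.508909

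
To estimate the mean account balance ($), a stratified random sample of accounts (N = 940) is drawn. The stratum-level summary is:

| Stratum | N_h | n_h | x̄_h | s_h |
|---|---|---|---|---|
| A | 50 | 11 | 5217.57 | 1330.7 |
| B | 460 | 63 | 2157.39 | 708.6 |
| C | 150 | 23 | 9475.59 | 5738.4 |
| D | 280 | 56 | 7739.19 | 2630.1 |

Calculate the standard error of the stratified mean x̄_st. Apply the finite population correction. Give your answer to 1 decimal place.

V̂(x̄_st) = Σ W_h² (1 − n_h/N_h) s_h²/n_h, with W_h = N_h/N and N = 940:
  stratum A: (50/940)²·(1 − 11/50)·1330.7²/11 = 355.26
  stratum B: (460/940)²·(1 − 63/460)·708.6²/63 = 1647.23
  stratum C: (150/940)²·(1 − 23/150)·5738.4²/23 = 30866.9
  stratum D: (280/940)²·(1 − 56/280)·2630.1²/56 = 8768.13
V̂(x̄_st) = 41637.5
SE(x̄_st) = √41637.5 = 204.053

SE(x̄_st) ≈ 204.1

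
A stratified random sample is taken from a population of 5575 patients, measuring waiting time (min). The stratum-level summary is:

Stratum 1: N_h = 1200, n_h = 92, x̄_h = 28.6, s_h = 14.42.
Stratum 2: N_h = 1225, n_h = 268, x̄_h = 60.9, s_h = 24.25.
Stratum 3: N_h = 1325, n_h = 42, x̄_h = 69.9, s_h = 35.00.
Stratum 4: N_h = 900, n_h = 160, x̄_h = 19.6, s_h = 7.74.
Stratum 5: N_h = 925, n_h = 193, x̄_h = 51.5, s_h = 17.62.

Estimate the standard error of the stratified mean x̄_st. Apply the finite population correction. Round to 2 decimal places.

V̂(x̄_st) = Σ W_h² (1 − n_h/N_h) s_h²/n_h, with W_h = N_h/N and N = 5575:
  stratum 1: (1200/5575)²·(1 − 92/1200)·14.42²/92 = 0.0966883
  stratum 2: (1225/5575)²·(1 − 268/1225)·24.25²/268 = 0.082765
  stratum 3: (1325/5575)²·(1 − 42/1325)·35.00²/42 = 1.59529
  stratum 4: (900/5575)²·(1 − 160/900)·7.74²/160 = 0.00802318
  stratum 5: (925/5575)²·(1 − 193/925)·17.62²/193 = 0.0350443
V̂(x̄_st) = 1.81781
SE(x̄_st) = √1.81781 = 1.34826

SE(x̄_st) ≈ 1.35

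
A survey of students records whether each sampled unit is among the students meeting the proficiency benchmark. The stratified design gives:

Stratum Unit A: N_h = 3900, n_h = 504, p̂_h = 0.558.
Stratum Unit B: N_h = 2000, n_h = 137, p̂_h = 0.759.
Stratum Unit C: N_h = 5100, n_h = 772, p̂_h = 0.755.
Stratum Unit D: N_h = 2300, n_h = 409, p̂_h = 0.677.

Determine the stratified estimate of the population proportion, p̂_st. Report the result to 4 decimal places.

N = 13300; stratum weights W_h = N_h/N.
p̂_st = Σ W_h p̂_h = (3900·0.558 + 2000·0.759 + 5100·0.755 + 2300·0.677)/13300 = 0.68435

p̂_st ≈ 0.6843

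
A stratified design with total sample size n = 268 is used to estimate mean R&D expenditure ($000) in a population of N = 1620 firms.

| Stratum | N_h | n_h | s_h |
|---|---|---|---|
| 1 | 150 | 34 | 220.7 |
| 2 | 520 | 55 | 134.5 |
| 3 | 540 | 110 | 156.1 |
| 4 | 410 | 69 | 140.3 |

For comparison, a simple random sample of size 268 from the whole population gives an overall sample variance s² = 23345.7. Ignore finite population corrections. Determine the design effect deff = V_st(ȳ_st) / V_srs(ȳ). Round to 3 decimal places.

V̂(ȳ_st) = Σ W_h² s_h²/n_h, with W_h = N_h/N and N = 1620:
  stratum 1: (150/1620)²·220.7²/34 = 12.2823
  stratum 2: (520/1620)²·134.5²/55 = 33.889
  stratum 3: (540/1620)²·156.1²/110 = 24.6133
  stratum 4: (410/1620)²·140.3²/69 = 18.2728
V_st = 89.0573
V_srs = s²/n = 23345.7/268 = 87.1108
deff = V_st / V_srs = 89.0573/87.1108 = 1.0223

deff ≈ 1.022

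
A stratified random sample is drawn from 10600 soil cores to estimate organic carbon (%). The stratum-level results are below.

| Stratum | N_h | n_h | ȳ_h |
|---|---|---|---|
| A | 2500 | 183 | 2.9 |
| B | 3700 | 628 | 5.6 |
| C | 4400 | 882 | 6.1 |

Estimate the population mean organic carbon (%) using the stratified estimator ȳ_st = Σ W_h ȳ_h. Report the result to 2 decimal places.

N = Σ N_h = 10600. Stratum weights W_h = N_h/N.
ȳ_st = (2500·2.9 + 3700·5.6 + 4400·6.1) / 10600 = 5.1708

ȳ_st ≈ 5.17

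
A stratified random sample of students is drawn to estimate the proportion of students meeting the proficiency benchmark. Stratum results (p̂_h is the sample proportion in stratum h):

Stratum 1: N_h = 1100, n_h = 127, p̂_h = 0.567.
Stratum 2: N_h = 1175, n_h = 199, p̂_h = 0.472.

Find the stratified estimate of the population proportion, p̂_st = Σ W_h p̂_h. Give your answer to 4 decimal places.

p̂_st ≈ 0.5179

N = 2275; stratum weights W_h = N_h/N.
p̂_st = Σ W_h p̂_h = (1100·0.567 + 1175·0.472)/2275 = 0.51793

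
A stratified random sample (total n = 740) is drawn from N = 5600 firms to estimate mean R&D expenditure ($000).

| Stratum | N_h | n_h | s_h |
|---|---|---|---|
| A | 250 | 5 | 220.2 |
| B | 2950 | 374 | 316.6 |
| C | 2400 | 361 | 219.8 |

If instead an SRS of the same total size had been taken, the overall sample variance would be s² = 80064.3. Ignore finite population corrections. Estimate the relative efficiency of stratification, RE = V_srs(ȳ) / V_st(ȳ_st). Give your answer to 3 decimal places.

V̂(ȳ_st) = Σ W_h² s_h²/n_h, with W_h = N_h/N and N = 5600:
  stratum A: (250/5600)²·220.2²/5 = 19.3272
  stratum B: (2950/5600)²·316.6²/374 = 74.3735
  stratum C: (2400/5600)²·219.8²/361 = 24.5807
V_st = 118.281
V_srs = s²/n = 80064.3/740 = 108.195
Relative efficiency = V_srs / V_st = 108.195/118.281 = 0.9147

RE ≈ 0.915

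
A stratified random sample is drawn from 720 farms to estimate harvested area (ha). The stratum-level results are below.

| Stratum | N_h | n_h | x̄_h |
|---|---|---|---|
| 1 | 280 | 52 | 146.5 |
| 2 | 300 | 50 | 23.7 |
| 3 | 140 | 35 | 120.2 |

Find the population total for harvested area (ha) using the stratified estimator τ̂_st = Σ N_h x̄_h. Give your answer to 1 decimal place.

τ̂_st = Σ N_h x̄_h = 280·146.5 + 300·23.7 + 140·120.2 = 64958.0

τ̂_st ≈ 64958.0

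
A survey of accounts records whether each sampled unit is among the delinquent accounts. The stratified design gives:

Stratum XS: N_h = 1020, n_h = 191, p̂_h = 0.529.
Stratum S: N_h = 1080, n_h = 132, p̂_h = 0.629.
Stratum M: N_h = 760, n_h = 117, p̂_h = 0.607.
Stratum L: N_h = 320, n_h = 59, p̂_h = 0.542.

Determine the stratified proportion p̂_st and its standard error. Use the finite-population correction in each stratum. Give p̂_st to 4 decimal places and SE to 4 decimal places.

N = 3180; stratum weights W_h = N_h/N.
p̂_st = Σ W_h p̂_h = (1020·0.529 + 1080·0.629 + 760·0.607 + 320·0.542)/3180 = 0.58291
V̂(p̂_st) = Σ W_h² (1 − n_h/N_h) p̂_h(1−p̂_h)/(n_h−1):
  stratum XS: (1020/3180)²·(1 − 191/1020)·0.529·0.471/190 = 0.000109654
  stratum S: (1080/3180)²·(1 − 132/1080)·0.629·0.371/131 = 0.000180356
  stratum M: (760/3180)²·(1 − 117/760)·0.607·0.393/116 = 9.93788e-05
  stratum L: (320/3180)²·(1 − 59/320)·0.542·0.458/58 = 3.53487e-05
V̂(p̂_st) = 0.000424737; SE = √V̂ = 0.0206092

p̂_st ≈ 0.5829, SE ≈ 0.0206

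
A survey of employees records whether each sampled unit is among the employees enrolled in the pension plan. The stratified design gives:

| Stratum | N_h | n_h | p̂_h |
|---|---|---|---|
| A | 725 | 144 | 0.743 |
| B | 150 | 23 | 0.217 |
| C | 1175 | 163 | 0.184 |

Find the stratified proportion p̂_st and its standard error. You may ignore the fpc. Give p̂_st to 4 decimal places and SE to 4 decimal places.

N = 2050; stratum weights W_h = N_h/N.
p̂_st = Σ W_h p̂_h = (725·0.743 + 150·0.217 + 1175·0.184)/2050 = 0.38411
V̂(p̂_st) = Σ W_h² p̂_h(1−p̂_h)/(n_h−1):
  stratum A: (725/2050)²·0.743·0.257/143 = 0.000167015
  stratum B: (150/2050)²·0.217·0.783/22 = 4.13498e-05
  stratum C: (1175/2050)²·0.184·0.816/162 = 0.000304482
V̂(p̂_st) = 0.000512846; SE = √V̂ = 0.0226461

p̂_st ≈ 0.3841, SE ≈ 0.0226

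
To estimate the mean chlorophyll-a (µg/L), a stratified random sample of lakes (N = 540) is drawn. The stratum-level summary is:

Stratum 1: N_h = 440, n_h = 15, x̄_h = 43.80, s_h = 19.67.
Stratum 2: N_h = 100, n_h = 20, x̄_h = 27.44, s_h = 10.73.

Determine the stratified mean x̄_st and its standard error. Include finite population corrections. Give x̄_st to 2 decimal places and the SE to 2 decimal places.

x̄_st ≈ 40.77, SE ≈ 4.09

x̄_st = Σ W_h x̄_h = (440·43.80 + 100·27.44)/540 = 40.77037
V̂(x̄_st) = Σ W_h² (1 − n_h/N_h) s_h²/n_h, with W_h = N_h/N and N = 540:
  stratum 1: (440/540)²·(1 − 15/440)·19.67²/15 = 16.5414
  stratum 2: (100/540)²·(1 − 20/100)·10.73²/20 = 0.157933
V̂(x̄_st) = 16.6993
SE(x̄_st) = √16.6993 = 4.08648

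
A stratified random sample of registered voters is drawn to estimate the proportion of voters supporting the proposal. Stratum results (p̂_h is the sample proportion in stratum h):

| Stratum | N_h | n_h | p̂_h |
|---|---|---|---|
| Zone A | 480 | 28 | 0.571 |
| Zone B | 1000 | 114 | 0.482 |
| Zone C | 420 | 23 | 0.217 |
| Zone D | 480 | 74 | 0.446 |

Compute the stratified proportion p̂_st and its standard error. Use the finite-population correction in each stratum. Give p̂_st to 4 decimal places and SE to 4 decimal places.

N = 2380; stratum weights W_h = N_h/N.
p̂_st = Σ W_h p̂_h = (480·0.571 + 1000·0.482 + 420·0.217 + 480·0.446)/2380 = 0.44592
V̂(p̂_st) = Σ W_h² (1 − n_h/N_h) p̂_h(1−p̂_h)/(n_h−1):
  stratum Zone A: (480/2380)²·(1 − 28/480)·0.571·0.429/27 = 0.0003475
  stratum Zone B: (1000/2380)²·(1 − 114/1000)·0.482·0.518/113 = 0.000345604
  stratum Zone C: (420/2380)²·(1 − 23/420)·0.217·0.783/22 = 0.000227345
  stratum Zone D: (480/2380)²·(1 − 74/480)·0.446·0.554/73 = 0.000116449
V̂(p̂_st) = 0.0010369; SE = √V̂ = 0.0322009

p̂_st ≈ 0.4459, SE ≈ 0.0322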